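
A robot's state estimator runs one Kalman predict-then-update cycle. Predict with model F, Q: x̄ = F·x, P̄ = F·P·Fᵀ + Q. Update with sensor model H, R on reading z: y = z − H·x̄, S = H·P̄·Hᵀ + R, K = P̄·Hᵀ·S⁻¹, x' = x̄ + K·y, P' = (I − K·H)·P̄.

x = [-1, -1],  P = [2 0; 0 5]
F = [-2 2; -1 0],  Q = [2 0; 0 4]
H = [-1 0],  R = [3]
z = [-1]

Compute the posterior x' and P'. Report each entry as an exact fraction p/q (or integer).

x' = [10/11, 37/33]
P' = [30/11 4/11; 4/11 182/33]

x̄ = F·x = [0, 1]
P̄ = F·P·Fᵀ + Q = [30 4; 4 6]
y = z − H·x̄ = [-1]
S = H·P̄·Hᵀ + R = [33]
K = P̄·Hᵀ·S⁻¹ = [-10/11; -4/33]
x' = x̄ + K·y = [10/11, 37/33]
P' = (I − K·H)·P̄ = [30/11 4/11; 4/11 182/33]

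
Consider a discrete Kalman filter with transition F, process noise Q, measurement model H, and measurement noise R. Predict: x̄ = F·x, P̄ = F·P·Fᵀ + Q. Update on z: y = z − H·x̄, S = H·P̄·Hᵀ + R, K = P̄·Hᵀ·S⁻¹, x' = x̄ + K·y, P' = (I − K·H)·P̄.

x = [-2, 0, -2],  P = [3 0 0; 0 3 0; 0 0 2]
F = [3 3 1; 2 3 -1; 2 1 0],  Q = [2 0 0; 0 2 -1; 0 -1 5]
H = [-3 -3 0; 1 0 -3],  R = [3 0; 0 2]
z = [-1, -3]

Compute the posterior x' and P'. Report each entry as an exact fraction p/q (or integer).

x̄ = F·x = [-8, -2, -4]
P̄ = F·P·Fᵀ + Q = [58 43 27; 43 43 20; 27 20 20]
y = z − H·x̄ = [-31, -7]
S = H·P̄·Hᵀ + R = [1686 120; 120 78]
K = P̄·Hᵀ·S⁻¹ = [-3479/19518 -403/19518; -1507/9759 383/19518; -391/6506 -2151/6506]
x' = x̄ + K·y = [-7579/3253, 17239/6506, 577/3253]
P' = (I − K·H)·P̄ = [34319/9759 -65159/19518 3858/3253; -65159/19518 68173/19518 -7325/6506; 3858/3253 -7325/6506 2003/3253]

x' = [-7579/3253, 17239/6506, 577/3253]
P' = [34319/9759 -65159/19518 3858/3253; -65159/19518 68173/19518 -7325/6506; 3858/3253 -7325/6506 2003/3253]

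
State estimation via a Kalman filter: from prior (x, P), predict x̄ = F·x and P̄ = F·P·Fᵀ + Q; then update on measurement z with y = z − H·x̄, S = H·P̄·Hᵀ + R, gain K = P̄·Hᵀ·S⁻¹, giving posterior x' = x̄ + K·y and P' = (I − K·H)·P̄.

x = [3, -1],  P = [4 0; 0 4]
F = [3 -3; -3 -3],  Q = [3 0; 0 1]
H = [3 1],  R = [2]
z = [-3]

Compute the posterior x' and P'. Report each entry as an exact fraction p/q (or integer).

x̄ = F·x = [12, -6]
P̄ = F·P·Fᵀ + Q = [75 0; 0 73]
y = z − H·x̄ = [-33]
S = H·P̄·Hᵀ + R = [750]
K = P̄·Hᵀ·S⁻¹ = [3/10; 73/750]
x' = x̄ + K·y = [21/10, -2303/250]
P' = (I − K·H)·P̄ = [15/2 -219/10; -219/10 49421/750]

x' = [21/10, -2303/250]
P' = [15/2 -219/10; -219/10 49421/750]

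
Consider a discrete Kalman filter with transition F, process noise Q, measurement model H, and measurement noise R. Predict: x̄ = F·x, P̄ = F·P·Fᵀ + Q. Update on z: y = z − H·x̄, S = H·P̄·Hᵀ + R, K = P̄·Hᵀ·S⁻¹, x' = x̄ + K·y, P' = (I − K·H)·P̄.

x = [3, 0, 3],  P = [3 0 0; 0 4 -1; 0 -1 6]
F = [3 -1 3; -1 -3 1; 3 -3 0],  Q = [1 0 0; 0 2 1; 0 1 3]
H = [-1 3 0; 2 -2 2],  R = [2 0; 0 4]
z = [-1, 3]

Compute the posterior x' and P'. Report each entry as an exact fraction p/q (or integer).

x' = [473927/128232, 113849/128232, -150883/128232]
P' = [1306427/64116 441557/64116 -822823/64116; 441557/64116 163379/64116 -264217/64116; -822823/64116 -264217/64116 594251/64116]

x̄ = F·x = [18, 0, 9]
P̄ = F·P·Fᵀ + Q = [92 31 48; 31 53 31; 48 31 66]
y = z − H·x̄ = [17, -51]
S = H·P̄·Hᵀ + R = [385 -164; -164 736]
K = P̄·Hᵀ·S⁻¹ = [4561/32058 42047/128232; 12145/32058 13961/128232; 7543/32058 35645/128232]
x' = x̄ + K·y = [473927/128232, 113849/128232, -150883/128232]
P' = (I − K·H)·P̄ = [1306427/64116 441557/64116 -822823/64116; 441557/64116 163379/64116 -264217/64116; -822823/64116 -264217/64116 594251/64116]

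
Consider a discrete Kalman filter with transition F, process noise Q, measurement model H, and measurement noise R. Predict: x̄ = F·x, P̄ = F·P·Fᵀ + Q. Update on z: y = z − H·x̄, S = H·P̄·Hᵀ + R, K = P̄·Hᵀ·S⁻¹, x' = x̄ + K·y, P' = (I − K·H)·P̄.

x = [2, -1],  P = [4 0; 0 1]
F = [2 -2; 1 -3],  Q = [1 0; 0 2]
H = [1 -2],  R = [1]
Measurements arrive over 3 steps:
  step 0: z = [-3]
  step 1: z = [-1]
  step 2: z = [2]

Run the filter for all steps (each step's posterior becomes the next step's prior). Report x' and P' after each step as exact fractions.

step 0: x' = [149/26, 57/13], P' = [497/26 126/13; 126/13 67/13]
step 1: x' = [-5755/1202, -2397/1202], P' = [6593/1202 1527/601; 1527/601 1703/1202]
step 2: x' = [-24896/9817, -20766/9817], P' = [102593/19634 24147/9817; 24147/9817 13702/9817]

step 0: x̄ = F·x = [6, 5]
step 0: P̄ = F·P·Fᵀ + Q = [21 14; 14 15]
step 0: y = z − H·x̄ = [1]
step 0: S = H·P̄·Hᵀ + R = [26]
step 0: K = P̄·Hᵀ·S⁻¹ = [-7/26; -8/13]
step 0: x' = x̄ + K·y = [149/26, 57/13]
step 0: P' = (I − K·H)·P̄ = [497/26 126/13; 126/13 67/13]
step 1: x̄ = F·x = [35/13, -193/26]
step 1: P̄ = F·P·Fᵀ + Q = [267/13 -109/13; -109/13 243/26]
step 1: y = z − H·x̄ = [-241/13]
step 1: S = H·P̄·Hᵀ + R = [1202/13]
step 1: K = P̄·Hᵀ·S⁻¹ = [485/1202; -176/601]
step 1: x' = x̄ + K·y = [-5755/1202, -2397/1202]
step 1: P' = (I − K·H)·P̄ = [6593/1202 1527/601; 1527/601 1703/1202]
step 2: x̄ = F·x = [-3358/601, 718/601]
step 2: P̄ = F·P·Fᵀ + Q = [4977/601 -514/601; -514/601 3000/601]
step 2: y = z − H·x̄ = [5996/601]
step 2: S = H·P̄·Hᵀ + R = [19634/601]
step 2: K = P̄·Hᵀ·S⁻¹ = [6005/19634; -3257/9817]
step 2: x' = x̄ + K·y = [-24896/9817, -20766/9817]
step 2: P' = (I − K·H)·P̄ = [102593/19634 24147/9817; 24147/9817 13702/9817]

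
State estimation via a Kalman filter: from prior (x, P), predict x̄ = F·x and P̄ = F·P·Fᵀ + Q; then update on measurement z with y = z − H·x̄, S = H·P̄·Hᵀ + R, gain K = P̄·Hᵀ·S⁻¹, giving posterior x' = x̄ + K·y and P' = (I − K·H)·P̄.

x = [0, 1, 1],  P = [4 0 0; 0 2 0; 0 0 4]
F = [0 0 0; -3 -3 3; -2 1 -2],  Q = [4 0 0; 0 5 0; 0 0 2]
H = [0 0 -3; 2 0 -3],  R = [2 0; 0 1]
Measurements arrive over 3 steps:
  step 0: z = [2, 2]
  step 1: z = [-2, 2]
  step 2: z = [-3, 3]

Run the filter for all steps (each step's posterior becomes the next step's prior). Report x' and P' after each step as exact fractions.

step 0: x̄ = F·x = [0, 0, -1]
step 0: P̄ = F·P·Fᵀ + Q = [4 0 0; 0 95 -6; 0 -6 36]
step 0: y = z − H·x̄ = [-1, -1]
step 0: S = H·P̄·Hᵀ + R = [326 324; 324 341]
step 0: K = P̄·Hᵀ·S⁻¹ = [-1296/3095 1304/3095; 153/3095 18/3095; -918/3095 -108/3095]
step 0: x' = x̄ + K·y = [-8/3095, -171/3095, -2069/3095]
step 0: P' = (I − K·H)·P̄ = [1948/3095 -144/3095 864/3095; -144/3095 290947/3095 -102/3095; 864/3095 -102/3095 612/3095]
step 1: x̄ = F·x = [0, -1134/619, 3983/3095]
step 1: P̄ = F·P·Fᵀ + Q = [4 0 0; 0 528146/619 -173235/619; 0 -173235/619 315273/3095]
step 1: y = z − H·x̄ = [5759/3095, 18139/3095]
step 1: S = H·P̄·Hᵀ + R = [2843647/3095 2837457/3095; 2837457/3095 2890072/3095]
step 1: K = P̄·Hᵀ·S⁻¹ = [-22699656/54016913 22749176/54016913; 44174925/54016913 5197050/54016913; -16078923/54016913 -1891638/54016913]
step 1: x' = x̄ + K·y = [91088848/54016913, 13698477/54016913, 28509992/54016913]
step 1: P' = (I − K·H)·P̄ = [34074244/54016913 -41576400/54016913 15133104/54016913; -41576400/54016913 4636436617/54016913 -29449950/54016913; 15133104/54016913 -29449950/54016913 10719282/54016913]
step 2: x̄ = F·x = [0, -228831999/54016913, -225499203/54016913]
step 2: P̄ = F·P·Fᵀ + Q = [4 0 0; 0 41910483880/54016913 -14158958829/54016913; 0 -14158958829/54016913 5328814779/54016913]
step 2: y = z − H·x̄ = [-838548348/54016913, -514446870/54016913]
step 2: S = H·P̄·Hᵀ + R = [48067366837/54016913 47959333011/54016913; 47959333011/54016913 48877620532/54016913]
step 2: K = P̄·Hᵀ·S⁻¹ = [-383674664088/913063902251 384538934696/913063902251; 722106900279/913063902251 84953752974/913063902251; -271769553729/913063902251 -31972888674/913063902251]
step 2: x' = x̄ + K·y = [2293816834608/913063902251, -15886949677917/913063902251, 711723022263/913063902251]
step 2: P' = (I − K·H)·P̄ = [575944131436/913063902251 -679630023792/913063902251 255783109392/913063902251; -679630023792/913063902251 73783081068613/913063902251 -481404600186/913063902251; 255783109392/913063902251 -481404600186/913063902251 181179702486/913063902251]

step 0: x' = [-8/3095, -171/3095, -2069/3095], P' = [1948/3095 -144/3095 864/3095; -144/3095 290947/3095 -102/3095; 864/3095 -102/3095 612/3095]
step 1: x' = [91088848/54016913, 13698477/54016913, 28509992/54016913], P' = [34074244/54016913 -41576400/54016913 15133104/54016913; -41576400/54016913 4636436617/54016913 -29449950/54016913; 15133104/54016913 -29449950/54016913 10719282/54016913]
step 2: x' = [2293816834608/913063902251, -15886949677917/913063902251, 711723022263/913063902251], P' = [575944131436/913063902251 -679630023792/913063902251 255783109392/913063902251; -679630023792/913063902251 73783081068613/913063902251 -481404600186/913063902251; 255783109392/913063902251 -481404600186/913063902251 181179702486/913063902251]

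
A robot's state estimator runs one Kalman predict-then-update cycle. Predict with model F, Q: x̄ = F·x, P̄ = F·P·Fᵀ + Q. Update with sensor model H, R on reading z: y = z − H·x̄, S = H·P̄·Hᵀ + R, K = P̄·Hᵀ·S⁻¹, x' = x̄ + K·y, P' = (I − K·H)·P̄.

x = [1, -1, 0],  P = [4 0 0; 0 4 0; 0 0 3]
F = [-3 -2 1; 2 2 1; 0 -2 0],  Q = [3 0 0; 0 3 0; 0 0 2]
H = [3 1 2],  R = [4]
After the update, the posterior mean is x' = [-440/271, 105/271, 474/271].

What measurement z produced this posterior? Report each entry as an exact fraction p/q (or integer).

x̄ = F·x = [-1, 0, 2]
P̄ = F·P·Fᵀ + Q = [58 -37 16; -37 38 -16; 16 -16 18]
S = H·P̄·Hᵀ + R = [542]
K = P̄·Hᵀ·S⁻¹ = [169/542; -105/542; 34/271]
x' − x̄ = [-169/271, 105/271, -68/271] = K·y
y = (KᵀK)⁻¹·Kᵀ·(x' − x̄) = [-2]
z = y + H·x̄ = [-2] + [1] = [-1]

z = [-1]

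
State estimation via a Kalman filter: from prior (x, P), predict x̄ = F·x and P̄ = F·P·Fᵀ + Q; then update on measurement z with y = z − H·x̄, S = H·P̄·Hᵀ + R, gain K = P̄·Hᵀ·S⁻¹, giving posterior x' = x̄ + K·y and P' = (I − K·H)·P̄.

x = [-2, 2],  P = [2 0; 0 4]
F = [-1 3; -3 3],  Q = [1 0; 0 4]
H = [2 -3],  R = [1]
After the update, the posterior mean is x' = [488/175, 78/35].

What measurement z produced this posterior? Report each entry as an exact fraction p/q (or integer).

x̄ = F·x = [8, 12]
P̄ = F·P·Fᵀ + Q = [39 42; 42 58]
S = H·P̄·Hᵀ + R = [175]
K = P̄·Hᵀ·S⁻¹ = [-48/175; -18/35]
x' − x̄ = [-912/175, -342/35] = K·y
y = (KᵀK)⁻¹·Kᵀ·(x' − x̄) = [19]
z = y + H·x̄ = [19] + [-20] = [-1]

z = [-1]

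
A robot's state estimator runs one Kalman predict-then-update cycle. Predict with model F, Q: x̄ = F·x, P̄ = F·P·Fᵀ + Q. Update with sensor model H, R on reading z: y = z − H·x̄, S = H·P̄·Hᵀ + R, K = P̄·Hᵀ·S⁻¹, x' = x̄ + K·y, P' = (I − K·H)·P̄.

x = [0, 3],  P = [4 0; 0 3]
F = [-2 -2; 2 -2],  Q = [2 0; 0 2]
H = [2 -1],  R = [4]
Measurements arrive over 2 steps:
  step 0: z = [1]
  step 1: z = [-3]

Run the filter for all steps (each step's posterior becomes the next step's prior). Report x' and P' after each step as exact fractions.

step 0: x̄ = F·x = [-6, -6]
step 0: P̄ = F·P·Fᵀ + Q = [30 -4; -4 30]
step 0: y = z − H·x̄ = [7]
step 0: S = H·P̄·Hᵀ + R = [170]
step 0: K = P̄·Hᵀ·S⁻¹ = [32/85; -19/85]
step 0: x' = x̄ + K·y = [-286/85, -643/85]
step 0: P' = (I − K·H)·P̄ = [502/85 876/85; 876/85 1828/85]
step 1: x̄ = F·x = [1858/85, 42/5]
step 1: P̄ = F·P·Fᵀ + Q = [16498/85 312/5; 312/5 146/5]
step 1: y = z − H·x̄ = [-3257/85]
step 1: S = H·P̄·Hᵀ + R = [47598/85]
step 1: K = P̄·Hᵀ·S⁻¹ = [13846/23799; 4063/23799]
step 1: x' = x̄ + K·y = [-10328/23799, 44227/23799]
step 1: P' = (I − K·H)·P̄ = [108382/23799 161380/23799; 161380/23799 306508/23799]

step 0: x' = [-286/85, -643/85], P' = [502/85 876/85; 876/85 1828/85]
step 1: x' = [-10328/23799, 44227/23799], P' = [108382/23799 161380/23799; 161380/23799 306508/23799]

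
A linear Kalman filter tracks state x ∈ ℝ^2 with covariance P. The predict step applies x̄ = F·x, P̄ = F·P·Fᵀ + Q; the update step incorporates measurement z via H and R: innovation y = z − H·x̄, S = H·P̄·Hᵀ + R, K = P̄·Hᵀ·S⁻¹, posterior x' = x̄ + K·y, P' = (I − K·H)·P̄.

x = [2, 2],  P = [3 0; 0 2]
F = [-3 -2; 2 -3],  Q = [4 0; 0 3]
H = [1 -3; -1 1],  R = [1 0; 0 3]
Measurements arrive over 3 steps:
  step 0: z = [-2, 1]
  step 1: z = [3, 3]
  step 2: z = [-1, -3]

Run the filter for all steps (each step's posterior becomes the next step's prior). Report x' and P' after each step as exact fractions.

step 0: x' = [-4625/2069, -269/2069], P' = [11715/2069 4164/2069; 4164/2069 1701/2069]
step 1: x' = [-21629161/5075531, -116227/49277], P' = [22118265/5075531 73776/49277; 73776/49277 30504/49277]
step 2: x' = [54585502261/9818510069, 21407444323/9818510069], P' = [41929278987/9818510069 14400950676/9818510069; 14400950676/9818510069 5973785619/9818510069]

step 0: x̄ = F·x = [-10, -2]
step 0: P̄ = F·P·Fᵀ + Q = [39 -6; -6 33]
step 0: y = z − H·x̄ = [2, -7]
step 0: S = H·P̄·Hᵀ + R = [373 -162; -162 87]
step 0: K = P̄·Hᵀ·S⁻¹ = [-777/2069 -2517/2069; -939/2069 -821/2069]
step 0: x' = x̄ + K·y = [-4625/2069, -269/2069]
step 0: P' = (I − K·H)·P̄ = [11715/2069 4164/2069; 4164/2069 1701/2069]
step 1: x̄ = F·x = [14413/2069, -8443/2069]
step 1: P̄ = F·P·Fᵀ + Q = [170483/2069 -39264/2069; -39264/2069 18408/2069]
step 1: y = z − H·x̄ = [-33535/2069, 29063/2069]
step 1: S = H·P̄·Hᵀ + R = [573808/2069 -382763/2069; -382763/2069 273626/2069]
step 1: K = P̄·Hᵀ·S⁻¹ = [-678519/5075531 -4839779/5075531; -17736/49277 -14424/49277]
step 1: x' = x̄ + K·y = [-21629161/5075531, -116227/49277]
step 1: P' = (I − K·H)·P̄ = [22118265/5075531 73776/49277; 73776/49277 30504/49277]
step 2: x̄ = F·x = [88830245/5075531, -7344179/5075531]
step 2: P̄ = F·P·Fᵀ + Q = [323121293/5075531 -75863478/5075531; -75863478/5075531 40789725/5075531]
step 2: y = z − H·x̄ = [-115938313/5075531, 80947831/5075531]
step 2: S = H·P̄·Hᵀ + R = [1150485217/5075531 -748944380/5075531; -748944380/5075531 530864567/5075531]
step 2: K = P̄·Hᵀ·S⁻¹ = [-34420893/265365137 -9176109437/9818510069; -95146113/265365137 -2809055019/9818510069]
step 2: x' = x̄ + K·y = [54585502261/9818510069, 21407444323/9818510069]
step 2: P' = (I − K·H)·P̄ = [41929278987/9818510069 14400950676/9818510069; 14400950676/9818510069 5973785619/9818510069]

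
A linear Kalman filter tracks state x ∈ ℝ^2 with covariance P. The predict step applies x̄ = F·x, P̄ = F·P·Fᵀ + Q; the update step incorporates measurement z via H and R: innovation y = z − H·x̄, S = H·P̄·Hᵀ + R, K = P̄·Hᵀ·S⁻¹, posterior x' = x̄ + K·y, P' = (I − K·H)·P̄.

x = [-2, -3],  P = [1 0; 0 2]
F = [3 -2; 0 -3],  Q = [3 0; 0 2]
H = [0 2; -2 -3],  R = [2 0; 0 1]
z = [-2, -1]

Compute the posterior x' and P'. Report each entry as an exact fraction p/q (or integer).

x' = [1880/2493, -209/831]
P' = [2836/2493 -508/831; -508/831 116/277]

x̄ = F·x = [0, 9]
P̄ = F·P·Fᵀ + Q = [20 12; 12 20]
y = z − H·x̄ = [-20, 26]
S = H·P̄·Hᵀ + R = [82 -168; -168 405]
K = P̄·Hᵀ·S⁻¹ = [-508/831 -1100/2493; 116/277 -28/831]
x' = x̄ + K·y = [1880/2493, -209/831]
P' = (I − K·H)·P̄ = [2836/2493 -508/831; -508/831 116/277]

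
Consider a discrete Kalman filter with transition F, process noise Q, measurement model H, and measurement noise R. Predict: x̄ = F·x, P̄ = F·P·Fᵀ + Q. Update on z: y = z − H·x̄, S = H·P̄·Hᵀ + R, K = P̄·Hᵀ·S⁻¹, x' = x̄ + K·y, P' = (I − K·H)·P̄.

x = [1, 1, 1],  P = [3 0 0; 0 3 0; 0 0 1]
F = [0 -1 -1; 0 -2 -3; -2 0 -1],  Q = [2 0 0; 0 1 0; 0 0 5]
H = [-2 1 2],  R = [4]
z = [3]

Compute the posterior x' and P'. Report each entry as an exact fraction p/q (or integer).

x̄ = F·x = [-2, -5, -3]
P̄ = F·P·Fᵀ + Q = [6 9 1; 9 22 3; 1 3 18]
y = z − H·x̄ = [10]
S = H·P̄·Hᵀ + R = [90]
K = P̄·Hᵀ·S⁻¹ = [-1/90; 1/9; 37/90]
x' = x̄ + K·y = [-19/9, -35/9, 10/9]
P' = (I − K·H)·P̄ = [539/90 82/9 127/90; 82/9 188/9 -10/9; 127/90 -10/9 251/90]

x' = [-19/9, -35/9, 10/9]
P' = [539/90 82/9 127/90; 82/9 188/9 -10/9; 127/90 -10/9 251/90]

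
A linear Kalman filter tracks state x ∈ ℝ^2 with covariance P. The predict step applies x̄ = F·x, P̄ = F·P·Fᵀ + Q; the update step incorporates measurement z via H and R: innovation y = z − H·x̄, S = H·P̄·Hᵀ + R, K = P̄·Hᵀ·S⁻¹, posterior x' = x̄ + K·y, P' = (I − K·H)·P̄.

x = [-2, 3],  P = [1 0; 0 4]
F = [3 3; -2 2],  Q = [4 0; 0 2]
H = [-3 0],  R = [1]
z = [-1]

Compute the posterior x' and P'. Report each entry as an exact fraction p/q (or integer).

x' = [75/221, 1994/221]
P' = [49/442 9/221; 9/221 3404/221]

x̄ = F·x = [3, 10]
P̄ = F·P·Fᵀ + Q = [49 18; 18 22]
y = z − H·x̄ = [8]
S = H·P̄·Hᵀ + R = [442]
K = P̄·Hᵀ·S⁻¹ = [-147/442; -27/221]
x' = x̄ + K·y = [75/221, 1994/221]
P' = (I − K·H)·P̄ = [49/442 9/221; 9/221 3404/221]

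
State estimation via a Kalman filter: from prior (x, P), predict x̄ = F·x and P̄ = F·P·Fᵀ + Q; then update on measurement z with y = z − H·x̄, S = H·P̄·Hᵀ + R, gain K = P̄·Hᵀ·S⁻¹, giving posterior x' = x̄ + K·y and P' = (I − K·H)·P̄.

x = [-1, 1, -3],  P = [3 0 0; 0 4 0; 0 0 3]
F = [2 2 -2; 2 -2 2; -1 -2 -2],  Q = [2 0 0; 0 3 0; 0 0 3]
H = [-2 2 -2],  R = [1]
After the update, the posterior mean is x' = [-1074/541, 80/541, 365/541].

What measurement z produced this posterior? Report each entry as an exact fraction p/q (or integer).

x̄ = F·x = [6, -10, 5]
P̄ = F·P·Fᵀ + Q = [42 -16 -10; -16 43 -2; -10 -2 34]
S = H·P̄·Hᵀ + R = [541]
K = P̄·Hᵀ·S⁻¹ = [-96/541; 122/541; -52/541]
x' − x̄ = [-4320/541, 5490/541, -2340/541] = K·y
y = (KᵀK)⁻¹·Kᵀ·(x' − x̄) = [45]
z = y + H·x̄ = [45] + [-42] = [3]

z = [3]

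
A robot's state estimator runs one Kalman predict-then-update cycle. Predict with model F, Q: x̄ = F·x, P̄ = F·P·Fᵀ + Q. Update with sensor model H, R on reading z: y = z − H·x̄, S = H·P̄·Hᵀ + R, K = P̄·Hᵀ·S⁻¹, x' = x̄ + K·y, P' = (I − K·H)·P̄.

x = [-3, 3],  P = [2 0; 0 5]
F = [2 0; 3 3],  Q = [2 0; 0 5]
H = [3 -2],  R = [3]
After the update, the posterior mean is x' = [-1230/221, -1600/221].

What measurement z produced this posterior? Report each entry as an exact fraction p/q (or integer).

z = [-2]

x̄ = F·x = [-6, 0]
P̄ = F·P·Fᵀ + Q = [10 12; 12 68]
S = H·P̄·Hᵀ + R = [221]
K = P̄·Hᵀ·S⁻¹ = [6/221; -100/221]
x' − x̄ = [96/221, -1600/221] = K·y
y = (KᵀK)⁻¹·Kᵀ·(x' − x̄) = [16]
z = y + H·x̄ = [16] + [-18] = [-2]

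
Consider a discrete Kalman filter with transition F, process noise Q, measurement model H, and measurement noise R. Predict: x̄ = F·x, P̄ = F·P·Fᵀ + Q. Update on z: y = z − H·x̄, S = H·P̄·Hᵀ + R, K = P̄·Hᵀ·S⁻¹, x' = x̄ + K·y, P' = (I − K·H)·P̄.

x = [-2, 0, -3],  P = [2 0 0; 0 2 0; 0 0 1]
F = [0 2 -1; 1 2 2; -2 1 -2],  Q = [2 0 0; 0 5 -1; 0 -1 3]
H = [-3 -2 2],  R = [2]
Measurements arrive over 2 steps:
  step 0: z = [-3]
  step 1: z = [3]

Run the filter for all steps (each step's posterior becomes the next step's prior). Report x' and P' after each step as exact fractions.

step 0: x' = [123/19, -20/19, 138/19], P' = [682/95 -156/95 856/95; -156/95 353/95 97/95; 856/95 97/95 4169/285]
step 1: x' = [-2123943/395189, -635871/395189, -3248877/395189], P' = [9033574/395189 -512400/395189 13060594/395189; -512400/395189 1315439/395189 430647/395189; 13060594/395189 430647/395189 20136605/395189]

step 0: x̄ = F·x = [3, -8, 10]
step 0: P̄ = F·P·Fᵀ + Q = [11 6 6; 6 19 -5; 6 -5 17]
step 0: y = z − H·x̄ = [-30]
step 0: S = H·P̄·Hᵀ + R = [285]
step 0: K = P̄·Hᵀ·S⁻¹ = [-11/95; -22/95; 26/285]
step 0: x' = x̄ + K·y = [123/19, -20/19, 138/19]
step 0: P' = (I − K·H)·P̄ = [682/95 -156/95 856/95; -156/95 353/95 97/95; 856/95 97/95 4169/285]
step 1: x̄ = F·x = [-178/19, 359/19, -542/19]
step 1: P̄ = F·P·Fᵀ + Q = [7811/285 -7024/285 16009/285; -7024/285 35111/285 -33521/285; 16009/285 -33521/285 48026/285]
step 1: y = z − H·x̄ = [1325/19]
step 1: S = H·P̄·Hᵀ + R = [395189/285]
step 1: K = P̄·Hᵀ·S⁻¹ = [22633/395189; -116192/395189; 115067/395189]
step 1: x' = x̄ + K·y = [-2123943/395189, -635871/395189, -3248877/395189]
step 1: P' = (I − K·H)·P̄ = [9033574/395189 -512400/395189 13060594/395189; -512400/395189 1315439/395189 430647/395189; 13060594/395189 430647/395189 20136605/395189]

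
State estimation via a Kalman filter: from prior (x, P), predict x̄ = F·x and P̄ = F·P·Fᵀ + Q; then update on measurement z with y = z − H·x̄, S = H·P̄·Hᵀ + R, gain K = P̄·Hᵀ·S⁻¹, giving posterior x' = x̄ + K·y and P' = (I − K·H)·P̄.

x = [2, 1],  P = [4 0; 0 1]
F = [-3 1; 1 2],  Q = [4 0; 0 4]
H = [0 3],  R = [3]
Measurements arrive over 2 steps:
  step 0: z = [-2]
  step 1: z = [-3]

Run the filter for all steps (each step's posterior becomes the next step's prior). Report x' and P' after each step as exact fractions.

step 0: x' = [-45/37, -20/37], P' = [1217/37 -10/37; -10/37 12/37]
step 1: x' = [-251/1039, -1051/1039], P' = [217573/4156 -3577/4156; -3577/4156 1373/4156]

step 0: x̄ = F·x = [-5, 4]
step 0: P̄ = F·P·Fᵀ + Q = [41 -10; -10 12]
step 0: y = z − H·x̄ = [-14]
step 0: S = H·P̄·Hᵀ + R = [111]
step 0: K = P̄·Hᵀ·S⁻¹ = [-10/37; 12/37]
step 0: x' = x̄ + K·y = [-45/37, -20/37]
step 0: P' = (I − K·H)·P̄ = [1217/37 -10/37; -10/37 12/37]
step 1: x̄ = F·x = [115/37, -85/37]
step 1: P̄ = F·P·Fᵀ + Q = [11173/37 -3577/37; -3577/37 1373/37]
step 1: y = z − H·x̄ = [144/37]
step 1: S = H·P̄·Hᵀ + R = [12468/37]
step 1: K = P̄·Hᵀ·S⁻¹ = [-3577/4156; 1373/4156]
step 1: x' = x̄ + K·y = [-251/1039, -1051/1039]
step 1: P' = (I − K·H)·P̄ = [217573/4156 -3577/4156; -3577/4156 1373/4156]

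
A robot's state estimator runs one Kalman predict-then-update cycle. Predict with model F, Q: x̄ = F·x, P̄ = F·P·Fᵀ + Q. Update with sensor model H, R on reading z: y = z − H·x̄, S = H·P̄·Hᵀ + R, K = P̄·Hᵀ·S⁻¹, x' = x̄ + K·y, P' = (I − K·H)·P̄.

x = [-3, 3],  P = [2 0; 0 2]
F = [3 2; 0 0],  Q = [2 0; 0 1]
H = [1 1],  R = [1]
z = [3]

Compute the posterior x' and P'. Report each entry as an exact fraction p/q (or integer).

x̄ = F·x = [-3, 0]
P̄ = F·P·Fᵀ + Q = [28 0; 0 1]
y = z − H·x̄ = [6]
S = H·P̄·Hᵀ + R = [30]
K = P̄·Hᵀ·S⁻¹ = [14/15; 1/30]
x' = x̄ + K·y = [13/5, 1/5]
P' = (I − K·H)·P̄ = [28/15 -14/15; -14/15 29/30]

x' = [13/5, 1/5]
P' = [28/15 -14/15; -14/15 29/30]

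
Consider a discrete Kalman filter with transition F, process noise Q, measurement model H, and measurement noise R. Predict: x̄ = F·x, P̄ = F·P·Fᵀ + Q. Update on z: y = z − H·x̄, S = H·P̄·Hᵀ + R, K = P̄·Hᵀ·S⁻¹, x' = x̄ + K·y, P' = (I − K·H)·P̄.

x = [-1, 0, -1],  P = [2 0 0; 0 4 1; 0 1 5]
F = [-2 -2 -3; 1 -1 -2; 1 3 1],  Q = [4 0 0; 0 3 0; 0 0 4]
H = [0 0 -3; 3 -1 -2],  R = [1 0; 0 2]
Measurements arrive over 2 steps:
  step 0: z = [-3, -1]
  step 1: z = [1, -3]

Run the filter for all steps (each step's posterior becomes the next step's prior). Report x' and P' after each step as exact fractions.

step 0: x̄ = F·x = [5, 1, -2]
step 0: P̄ = F·P·Fᵀ + Q = [85 41 -54; 41 33 -27; -54 -27 53]
step 0: y = z − H·x̄ = [-9, -19]
step 0: S = H·P̄·Hᵀ + R = [478 723; 723 1306]
step 0: K = P̄·Hᵀ·S⁻¹ = [-21234/101539 36790/101539; 1674/101539 10269/101539; -33411/101539 -241/101539]
step 0: x' = x̄ + K·y = [-209/101539, -108638/101539, 102200/101539]
step 0: P' = (I − K·H)·P̄ = [224343/101539 585293/101539 7078/101539; 585293/101539 1736457/101539 -558/101539; 7078/101539 -558/101539 11137/101539]
step 1: x̄ = F·x = [-88906/101539, -95971/101539, -223923/101539]
step 1: P̄ = F·P·Fᵀ + Q = [13110173/101539 3094222/101539 -15612435/101539; 3094222/101539 1108835/101539 -3839888/101539; -15612435/101539 -3839888/101539 19792315/101539]
step 1: y = z − H·x̄ = [-570230/101539, -581716/101539]
step 1: S = H·P̄·Hᵀ + R = [178232374/101539 247746141/101539; 247746141/101539 351897066/101539]
step 1: K = P̄·Hᵀ·S⁻¹ = [-253141467/1467743753 4136365127/13209693777; 137950287/1467743753 -278969554/13209693777; -476214693/1467743753 -9175783/1467743753]
step 1: x' = x̄ + K·y = [-22468914236/13209693777, -17859512087/13209693777, -509872859/1467743753]
step 1: P' = (I − K·H)·P̄ = [8327135093/13209693777 15189826223/13209693777 84380489/1467743753; 15189826223/13209693777 46955119499/13209693777 -45983429/1467743753; 84380489/1467743753 -45983429/1467743753 158738231/1467743753]

step 0: x' = [-209/101539, -108638/101539, 102200/101539], P' = [224343/101539 585293/101539 7078/101539; 585293/101539 1736457/101539 -558/101539; 7078/101539 -558/101539 11137/101539]
step 1: x' = [-22468914236/13209693777, -17859512087/13209693777, -509872859/1467743753], P' = [8327135093/13209693777 15189826223/13209693777 84380489/1467743753; 15189826223/13209693777 46955119499/13209693777 -45983429/1467743753; 84380489/1467743753 -45983429/1467743753 158738231/1467743753]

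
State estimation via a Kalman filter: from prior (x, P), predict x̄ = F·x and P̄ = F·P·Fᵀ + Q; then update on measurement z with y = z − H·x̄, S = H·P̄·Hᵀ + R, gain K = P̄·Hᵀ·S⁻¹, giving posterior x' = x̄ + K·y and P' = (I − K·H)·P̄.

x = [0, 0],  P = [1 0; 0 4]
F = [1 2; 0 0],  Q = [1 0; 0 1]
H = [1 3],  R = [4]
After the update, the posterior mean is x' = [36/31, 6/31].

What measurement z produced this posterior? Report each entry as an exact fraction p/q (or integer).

x̄ = F·x = [0, 0]
P̄ = F·P·Fᵀ + Q = [18 0; 0 1]
S = H·P̄·Hᵀ + R = [31]
K = P̄·Hᵀ·S⁻¹ = [18/31; 3/31]
x' − x̄ = [36/31, 6/31] = K·y
y = (KᵀK)⁻¹·Kᵀ·(x' − x̄) = [2]
z = y + H·x̄ = [2] + [0] = [2]

z = [2]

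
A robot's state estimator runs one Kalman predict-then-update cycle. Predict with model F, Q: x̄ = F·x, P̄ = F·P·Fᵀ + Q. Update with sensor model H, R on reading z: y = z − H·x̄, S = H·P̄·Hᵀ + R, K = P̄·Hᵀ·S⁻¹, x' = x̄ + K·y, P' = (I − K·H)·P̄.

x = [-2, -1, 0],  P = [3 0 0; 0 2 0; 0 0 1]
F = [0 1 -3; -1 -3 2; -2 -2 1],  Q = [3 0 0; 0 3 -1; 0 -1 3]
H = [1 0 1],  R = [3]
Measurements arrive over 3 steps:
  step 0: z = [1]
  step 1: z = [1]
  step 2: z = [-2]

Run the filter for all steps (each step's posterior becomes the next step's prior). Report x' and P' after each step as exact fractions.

step 0: x' = [-55/27, 107/27, 94/27], P' = [329/27 -373/27 -308/27; -373/27 707/27 394/27; -308/27 394/27 359/27]
step 1: x' = [-1065/661, 1612/661, 1408/661], P' = [28065/661 -25666/661 -26835/661; -25666/661 91383/1322 54023/1322; -26835/661 54023/1322 54933/1322]
step 2: x' = [-132012/42979, 4873/128937, 44102/42979], P' = [7146012/42979 -6382918/42979 -7069164/42979; -6382918/42979 22500175/128937 6512381/42979; -7069164/42979 6512381/42979 7117287/42979]

step 0: x̄ = F·x = [-1, 5, 6]
step 0: P̄ = F·P·Fᵀ + Q = [14 -12 -7; -12 28 19; -7 19 24]
step 0: y = z − H·x̄ = [-4]
step 0: S = H·P̄·Hᵀ + R = [27]
step 0: K = P̄·Hᵀ·S⁻¹ = [7/27; 7/27; 17/27]
step 0: x' = x̄ + K·y = [-55/27, 107/27, 94/27]
step 0: P' = (I − K·H)·P̄ = [329/27 -373/27 -308/27; -373/27 707/27 394/27; -308/27 394/27 359/27]
step 1: x̄ = F·x = [-175/27, -26/9, -10/27]
step 1: P̄ = F·P·Fᵀ + Q = [1655/27 -164/9 -835/27; -164/9 275/3 463/9; -835/27 463/9 1256/27]
step 1: y = z − H·x̄ = [212/27]
step 1: S = H·P̄·Hᵀ + R = [1322/27]
step 1: K = P̄·Hᵀ·S⁻¹ = [410/661; 897/1322; 421/1322]
step 1: x' = x̄ + K·y = [-1065/661, 1612/661, 1408/661]
step 1: P' = (I − K·H)·P̄ = [28065/661 -25666/661 -26835/661; -25666/661 91383/1322 54023/1322; -26835/661 54023/1322 54933/1322]
step 2: x̄ = F·x = [-2612/661, -955/661, 314/661]
step 2: P̄ = F·P·Fᵀ + Q = [132804/661 -59586/661 -94380/661; -59586/661 360687/1322 248635/1322; -94380/661 248635/1322 236883/1322]
step 2: y = z − H·x̄ = [976/661]
step 2: S = H·P̄·Hᵀ + R = [128937/1322]
step 2: K = P̄·Hᵀ·S⁻¹ = [25616/42979; 129463/128937; 16041/42979]
step 2: x' = x̄ + K·y = [-132012/42979, 4873/128937, 44102/42979]
step 2: P' = (I − K·H)·P̄ = [7146012/42979 -6382918/42979 -7069164/42979; -6382918/42979 22500175/128937 6512381/42979; -7069164/42979 6512381/42979 7117287/42979]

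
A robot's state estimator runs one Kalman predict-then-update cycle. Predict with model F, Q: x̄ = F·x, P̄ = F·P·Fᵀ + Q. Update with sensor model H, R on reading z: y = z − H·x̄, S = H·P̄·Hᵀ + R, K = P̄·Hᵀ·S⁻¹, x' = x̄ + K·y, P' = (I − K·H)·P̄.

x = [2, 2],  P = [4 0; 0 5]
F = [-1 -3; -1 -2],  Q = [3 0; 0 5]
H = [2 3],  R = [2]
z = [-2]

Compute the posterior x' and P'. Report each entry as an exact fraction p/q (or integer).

x' = [-440/879, -314/879]
P' = [3272/879 -2044/879; -2044/879 1466/879]

x̄ = F·x = [-8, -6]
P̄ = F·P·Fᵀ + Q = [52 34; 34 29]
y = z − H·x̄ = [32]
S = H·P̄·Hᵀ + R = [879]
K = P̄·Hᵀ·S⁻¹ = [206/879; 155/879]
x' = x̄ + K·y = [-440/879, -314/879]
P' = (I − K·H)·P̄ = [3272/879 -2044/879; -2044/879 1466/879]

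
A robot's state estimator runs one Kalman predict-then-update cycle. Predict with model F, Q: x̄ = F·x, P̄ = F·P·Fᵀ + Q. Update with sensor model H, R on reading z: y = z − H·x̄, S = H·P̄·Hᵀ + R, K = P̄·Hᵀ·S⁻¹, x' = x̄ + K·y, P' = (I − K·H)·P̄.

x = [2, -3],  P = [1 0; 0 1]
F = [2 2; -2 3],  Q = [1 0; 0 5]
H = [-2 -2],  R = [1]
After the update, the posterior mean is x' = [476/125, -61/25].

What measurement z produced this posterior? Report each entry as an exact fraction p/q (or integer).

z = [-3]

x̄ = F·x = [-2, -13]
P̄ = F·P·Fᵀ + Q = [9 2; 2 18]
S = H·P̄·Hᵀ + R = [125]
K = P̄·Hᵀ·S⁻¹ = [-22/125; -8/25]
x' − x̄ = [726/125, 264/25] = K·y
y = (KᵀK)⁻¹·Kᵀ·(x' − x̄) = [-33]
z = y + H·x̄ = [-33] + [30] = [-3]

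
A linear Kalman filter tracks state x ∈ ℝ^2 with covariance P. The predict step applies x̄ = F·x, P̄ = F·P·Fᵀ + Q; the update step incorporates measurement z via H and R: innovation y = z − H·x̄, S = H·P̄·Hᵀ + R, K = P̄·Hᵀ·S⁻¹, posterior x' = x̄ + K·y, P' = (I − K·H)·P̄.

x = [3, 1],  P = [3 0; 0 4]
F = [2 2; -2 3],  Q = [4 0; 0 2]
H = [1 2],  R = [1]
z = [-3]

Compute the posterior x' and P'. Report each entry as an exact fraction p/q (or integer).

x' = [1968/281, -1403/281]
P' = [5856/281 -2900/281; -2900/281 1506/281]

x̄ = F·x = [8, -3]
P̄ = F·P·Fᵀ + Q = [32 12; 12 50]
y = z − H·x̄ = [-5]
S = H·P̄·Hᵀ + R = [281]
K = P̄·Hᵀ·S⁻¹ = [56/281; 112/281]
x' = x̄ + K·y = [1968/281, -1403/281]
P' = (I − K·H)·P̄ = [5856/281 -2900/281; -2900/281 1506/281]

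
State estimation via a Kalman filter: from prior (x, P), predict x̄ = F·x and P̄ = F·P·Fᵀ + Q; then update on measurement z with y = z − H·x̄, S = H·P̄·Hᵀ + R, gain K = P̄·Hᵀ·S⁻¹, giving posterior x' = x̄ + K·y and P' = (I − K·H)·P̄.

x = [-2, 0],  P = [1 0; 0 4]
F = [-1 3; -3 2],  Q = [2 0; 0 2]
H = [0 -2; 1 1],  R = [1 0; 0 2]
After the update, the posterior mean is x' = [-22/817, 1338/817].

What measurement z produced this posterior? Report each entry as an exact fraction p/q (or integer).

x̄ = F·x = [2, 6]
P̄ = F·P·Fᵀ + Q = [39 27; 27 27]
S = H·P̄·Hᵀ + R = [109 -108; -108 122]
K = P̄·Hᵀ·S⁻¹ = [270/817 681/817; -378/817 27/817]
x' − x̄ = [-1656/817, -3564/817] = K·y
y = (KᵀK)⁻¹·Kᵀ·(x' − x̄) = [9, -6]
z = y + H·x̄ = [9, -6] + [-12, 8] = [-3, 2]

z = [-3, 2]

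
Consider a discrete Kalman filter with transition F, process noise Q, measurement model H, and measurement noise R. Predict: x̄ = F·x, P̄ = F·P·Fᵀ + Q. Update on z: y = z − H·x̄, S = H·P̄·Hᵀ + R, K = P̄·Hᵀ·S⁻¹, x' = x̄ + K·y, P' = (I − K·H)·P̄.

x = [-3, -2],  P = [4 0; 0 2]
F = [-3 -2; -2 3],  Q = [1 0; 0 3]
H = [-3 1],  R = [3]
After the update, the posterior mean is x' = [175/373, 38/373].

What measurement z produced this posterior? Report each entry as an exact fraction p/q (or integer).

x̄ = F·x = [13, 0]
P̄ = F·P·Fᵀ + Q = [45 12; 12 37]
S = H·P̄·Hᵀ + R = [373]
K = P̄·Hᵀ·S⁻¹ = [-123/373; 1/373]
x' − x̄ = [-4674/373, 38/373] = K·y
y = (KᵀK)⁻¹·Kᵀ·(x' − x̄) = [38]
z = y + H·x̄ = [38] + [-39] = [-1]

z = [-1]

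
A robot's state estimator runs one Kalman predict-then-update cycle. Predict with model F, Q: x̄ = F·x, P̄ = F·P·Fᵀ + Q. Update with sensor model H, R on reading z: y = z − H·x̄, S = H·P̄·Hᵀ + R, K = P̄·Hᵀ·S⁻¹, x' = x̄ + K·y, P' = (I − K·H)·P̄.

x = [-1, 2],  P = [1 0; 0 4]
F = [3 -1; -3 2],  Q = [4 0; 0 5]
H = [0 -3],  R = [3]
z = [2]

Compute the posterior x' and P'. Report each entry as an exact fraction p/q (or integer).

x' = [-64/91, -53/91]
P' = [680/91 -17/91; -17/91 30/91]

x̄ = F·x = [-5, 7]
P̄ = F·P·Fᵀ + Q = [17 -17; -17 30]
y = z − H·x̄ = [23]
S = H·P̄·Hᵀ + R = [273]
K = P̄·Hᵀ·S⁻¹ = [17/91; -30/91]
x' = x̄ + K·y = [-64/91, -53/91]
P' = (I − K·H)·P̄ = [680/91 -17/91; -17/91 30/91]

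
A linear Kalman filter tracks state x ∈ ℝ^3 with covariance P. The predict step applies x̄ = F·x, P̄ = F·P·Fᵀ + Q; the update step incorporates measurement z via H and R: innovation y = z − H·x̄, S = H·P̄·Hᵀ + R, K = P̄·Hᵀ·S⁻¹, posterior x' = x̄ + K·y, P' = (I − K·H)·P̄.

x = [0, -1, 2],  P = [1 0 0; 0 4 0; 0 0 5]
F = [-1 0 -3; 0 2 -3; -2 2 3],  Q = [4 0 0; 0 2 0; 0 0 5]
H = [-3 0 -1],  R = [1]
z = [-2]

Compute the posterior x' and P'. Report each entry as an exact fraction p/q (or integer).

x̄ = F·x = [-6, -8, 4]
P̄ = F·P·Fᵀ + Q = [50 45 -43; 45 63 -29; -43 -29 70]
y = z − H·x̄ = [-16]
S = H·P̄·Hᵀ + R = [263]
K = P̄·Hᵀ·S⁻¹ = [-107/263; -106/263; 59/263]
x' = x̄ + K·y = [134/263, -408/263, 108/263]
P' = (I − K·H)·P̄ = [1701/263 493/263 -4996/263; 493/263 5333/263 -1373/263; -4996/263 -1373/263 14929/263]

x' = [134/263, -408/263, 108/263]
P' = [1701/263 493/263 -4996/263; 493/263 5333/263 -1373/263; -4996/263 -1373/263 14929/263]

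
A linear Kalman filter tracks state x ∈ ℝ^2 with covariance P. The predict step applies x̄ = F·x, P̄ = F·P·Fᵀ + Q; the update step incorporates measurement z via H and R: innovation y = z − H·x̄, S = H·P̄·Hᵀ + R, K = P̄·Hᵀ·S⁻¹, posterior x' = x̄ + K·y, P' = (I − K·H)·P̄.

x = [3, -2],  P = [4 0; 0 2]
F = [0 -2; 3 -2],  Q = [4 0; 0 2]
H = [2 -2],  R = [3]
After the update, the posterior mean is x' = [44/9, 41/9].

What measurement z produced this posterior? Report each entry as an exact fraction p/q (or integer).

z = [1]

x̄ = F·x = [4, 13]
P̄ = F·P·Fᵀ + Q = [12 8; 8 46]
S = H·P̄·Hᵀ + R = [171]
K = P̄·Hᵀ·S⁻¹ = [8/171; -4/9]
x' − x̄ = [8/9, -76/9] = K·y
y = (KᵀK)⁻¹·Kᵀ·(x' − x̄) = [19]
z = y + H·x̄ = [19] + [-18] = [1]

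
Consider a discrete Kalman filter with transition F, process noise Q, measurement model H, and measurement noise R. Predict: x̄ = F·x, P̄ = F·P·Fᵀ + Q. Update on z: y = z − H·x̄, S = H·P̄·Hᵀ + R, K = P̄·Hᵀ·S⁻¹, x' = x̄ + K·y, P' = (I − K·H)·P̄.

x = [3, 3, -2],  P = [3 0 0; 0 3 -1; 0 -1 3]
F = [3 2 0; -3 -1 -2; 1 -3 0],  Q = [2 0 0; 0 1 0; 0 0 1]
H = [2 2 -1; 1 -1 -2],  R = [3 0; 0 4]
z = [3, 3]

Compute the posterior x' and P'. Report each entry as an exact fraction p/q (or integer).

x' = [170063/33955, -83852/33955, 68763/33955]
P' = [429237/33955 -269563/33955 325882/33955; -269563/33955 189917/33955 -202648/33955; 325882/33955 -202648/33955 272187/33955]

x̄ = F·x = [15, -8, -6]
P̄ = F·P·Fᵀ + Q = [41 -29 -9; -29 39 -6; -9 -6 31]
y = z − H·x̄ = [-17, -32]
S = H·P̄·Hᵀ + R = [182 129; 129 278]
K = P̄·Hᵀ·S⁻¹ = [-2178/33955 11759/33955; 14452/33955 -13546/33955; -8573/33955 -3961/33955]
x' = x̄ + K·y = [170063/33955, -83852/33955, 68763/33955]
P' = (I − K·H)·P̄ = [429237/33955 -269563/33955 325882/33955; -269563/33955 189917/33955 -202648/33955; 325882/33955 -202648/33955 272187/33955]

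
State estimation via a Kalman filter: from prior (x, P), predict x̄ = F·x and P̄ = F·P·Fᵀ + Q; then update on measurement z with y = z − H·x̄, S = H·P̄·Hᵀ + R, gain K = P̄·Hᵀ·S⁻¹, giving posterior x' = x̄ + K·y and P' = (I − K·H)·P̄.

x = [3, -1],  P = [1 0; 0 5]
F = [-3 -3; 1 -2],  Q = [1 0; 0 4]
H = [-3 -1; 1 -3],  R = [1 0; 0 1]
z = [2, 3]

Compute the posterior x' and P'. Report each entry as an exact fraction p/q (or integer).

x' = [-22698/65401, -67041/65401]
P' = [6515/65401 27/65401; 27/65401 6485/65401]

x̄ = F·x = [-6, 5]
P̄ = F·P·Fᵀ + Q = [55 27; 27 25]
y = z − H·x̄ = [-11, 24]
S = H·P̄·Hᵀ + R = [683 126; 126 119]
K = P̄·Hᵀ·S⁻¹ = [-2796/9343 6434/65401; -938/9343 -19428/65401]
x' = x̄ + K·y = [-22698/65401, -67041/65401]
P' = (I − K·H)·P̄ = [6515/65401 27/65401; 27/65401 6485/65401]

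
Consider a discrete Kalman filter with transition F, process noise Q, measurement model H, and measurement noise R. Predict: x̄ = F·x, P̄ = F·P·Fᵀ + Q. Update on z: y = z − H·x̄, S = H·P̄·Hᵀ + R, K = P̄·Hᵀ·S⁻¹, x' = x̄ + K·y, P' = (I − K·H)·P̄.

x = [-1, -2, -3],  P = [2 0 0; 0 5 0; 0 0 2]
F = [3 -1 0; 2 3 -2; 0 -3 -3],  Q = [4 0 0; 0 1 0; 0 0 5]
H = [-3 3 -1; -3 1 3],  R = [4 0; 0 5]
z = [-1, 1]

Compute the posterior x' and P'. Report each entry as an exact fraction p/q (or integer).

x' = [367580/188277, 136918/62759, 968753/564831]
P' = [826328/62759 981327/62759 1465907/188277; 981327/62759 1190882/62759 581993/62759; 1465907/188277 581993/62759 2874032/564831]

x̄ = F·x = [-1, -2, 15]
P̄ = F·P·Fᵀ + Q = [27 -3 15; -3 62 -33; 15 -33 68]
y = z − H·x̄ = [17, -45]
S = H·P̄·Hᵀ + R = [1215 -93; -93 472]
K = P̄·Hᵀ·S⁻¹ = [-17729/188277 -6350/62759; 11668/62759 -1424/62759; -88346/564831 44458/188277]
x' = x̄ + K·y = [367580/188277, 136918/62759, 968753/564831]
P' = (I − K·H)·P̄ = [826328/62759 981327/62759 1465907/188277; 981327/62759 1190882/62759 581993/62759; 1465907/188277 581993/62759 2874032/564831]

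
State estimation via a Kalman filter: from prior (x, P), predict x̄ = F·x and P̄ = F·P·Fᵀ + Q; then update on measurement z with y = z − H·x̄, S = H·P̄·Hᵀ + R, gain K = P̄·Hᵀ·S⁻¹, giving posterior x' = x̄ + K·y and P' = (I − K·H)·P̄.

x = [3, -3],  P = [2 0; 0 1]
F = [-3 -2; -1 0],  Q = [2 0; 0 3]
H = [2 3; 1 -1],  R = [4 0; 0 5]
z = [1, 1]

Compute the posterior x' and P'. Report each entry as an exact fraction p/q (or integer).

x̄ = F·x = [-3, -3]
P̄ = F·P·Fᵀ + Q = [24 6; 6 5]
y = z − H·x̄ = [16, 1]
S = H·P̄·Hᵀ + R = [217 39; 39 22]
K = P̄·Hᵀ·S⁻¹ = [750/3253 1332/3253; 555/3253 -836/3253]
x' = x̄ + K·y = [3573/3253, -1715/3253]
P' = (I − K·H)·P̄ = [4596/3253 -2064/3253; -2064/3253 2116/3253]

x' = [3573/3253, -1715/3253]
P' = [4596/3253 -2064/3253; -2064/3253 2116/3253]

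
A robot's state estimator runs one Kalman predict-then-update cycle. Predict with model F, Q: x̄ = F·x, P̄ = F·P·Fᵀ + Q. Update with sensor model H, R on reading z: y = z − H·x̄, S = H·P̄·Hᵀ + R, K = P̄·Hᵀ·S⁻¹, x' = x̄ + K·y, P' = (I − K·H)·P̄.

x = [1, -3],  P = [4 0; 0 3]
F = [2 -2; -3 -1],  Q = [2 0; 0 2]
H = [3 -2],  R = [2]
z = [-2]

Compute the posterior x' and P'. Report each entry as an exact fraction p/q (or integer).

x̄ = F·x = [8, 0]
P̄ = F·P·Fᵀ + Q = [30 -18; -18 41]
y = z − H·x̄ = [-26]
S = H·P̄·Hᵀ + R = [652]
K = P̄·Hᵀ·S⁻¹ = [63/326; -34/163]
x' = x̄ + K·y = [485/163, 884/163]
P' = (I − K·H)·P̄ = [921/163 1350/163; 1350/163 2059/163]

x' = [485/163, 884/163]
P' = [921/163 1350/163; 1350/163 2059/163]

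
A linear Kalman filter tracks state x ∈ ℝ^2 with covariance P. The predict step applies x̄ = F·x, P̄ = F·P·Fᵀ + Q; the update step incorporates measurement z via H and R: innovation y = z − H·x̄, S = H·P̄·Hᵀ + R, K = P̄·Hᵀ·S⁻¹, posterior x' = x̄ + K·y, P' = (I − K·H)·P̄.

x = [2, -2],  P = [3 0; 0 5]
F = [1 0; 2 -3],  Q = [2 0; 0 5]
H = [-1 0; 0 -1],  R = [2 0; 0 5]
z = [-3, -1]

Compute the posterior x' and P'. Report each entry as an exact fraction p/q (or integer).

x̄ = F·x = [2, 10]
P̄ = F·P·Fᵀ + Q = [5 6; 6 62]
y = z − H·x̄ = [-1, 9]
S = H·P̄·Hᵀ + R = [7 6; 6 67]
K = P̄·Hᵀ·S⁻¹ = [-299/433 -12/433; -30/433 -398/433]
x' = x̄ + K·y = [1057/433, 778/433]
P' = (I − K·H)·P̄ = [598/433 60/433; 60/433 1990/433]

x' = [1057/433, 778/433]
P' = [598/433 60/433; 60/433 1990/433]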